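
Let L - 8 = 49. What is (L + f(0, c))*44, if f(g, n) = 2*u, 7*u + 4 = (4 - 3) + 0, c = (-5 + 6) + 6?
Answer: 17292/7 ≈ 2470.3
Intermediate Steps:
L = 57 (L = 8 + 49 = 57)
c = 7 (c = 1 + 6 = 7)
u = -3/7 (u = -4/7 + ((4 - 3) + 0)/7 = -4/7 + (1 + 0)/7 = -4/7 + (1/7)*1 = -4/7 + 1/7 = -3/7 ≈ -0.42857)
f(g, n) = -6/7 (f(g, n) = 2*(-3/7) = -6/7)
(L + f(0, c))*44 = (57 - 6/7)*44 = (393/7)*44 = 17292/7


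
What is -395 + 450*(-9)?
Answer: -4445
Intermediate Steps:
-395 + 450*(-9) = -395 - 4050 = -4445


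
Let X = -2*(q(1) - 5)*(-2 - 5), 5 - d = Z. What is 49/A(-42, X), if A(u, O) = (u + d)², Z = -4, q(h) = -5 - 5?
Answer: 49/1089 ≈ 0.044995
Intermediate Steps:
q(h) = -10
d = 9 (d = 5 - 1*(-4) = 5 + 4 = 9)
X = -210 (X = -2*(-10 - 5)*(-2 - 5) = -(-30)*(-7) = -2*105 = -210)
A(u, O) = (9 + u)² (A(u, O) = (u + 9)² = (9 + u)²)
49/A(-42, X) = 49/((9 - 42)²) = 49/((-33)²) = 49/1089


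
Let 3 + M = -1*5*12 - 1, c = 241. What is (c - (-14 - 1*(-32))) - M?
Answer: 287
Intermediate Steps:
M = -64 (M = -3 + (-1*5*12 - 1) = -3 + (-5*12 - 1) = -3 + (-60 - 1) = -3 - 61 = -64)
(c - (-14 - 1*(-32))) - M = (241 - (-14 - 1*(-32))) - 1*(-64) = (241 - (-14 + 32)) + 64 = (241 - 1*18) + 64 = (241 - 18) + 64 = 223 + 64 = 287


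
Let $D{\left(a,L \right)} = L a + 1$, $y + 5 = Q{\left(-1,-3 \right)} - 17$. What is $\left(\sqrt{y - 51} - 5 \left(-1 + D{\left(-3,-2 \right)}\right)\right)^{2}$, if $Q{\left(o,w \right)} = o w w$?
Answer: $\left(30 - i \sqrt{82}\right)^{2} \approx 818.0 - 543.32 i$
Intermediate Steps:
$Q{\left(o,w \right)} = o w^{2}$
$y = -31$ ($y = -5 - 26 = -31$)
$D{\left(a,L \right)} = 1 + L a$
$\left(\sqrt{y - 51} - 5 \left(-1 + D{\left(-3,-2 \right)}\right)\right)^{2} = \left(\sqrt{-31 - 51} - 5 \left(-1 + \left(1 - -6\right)\right)\right)^{2} = \left(\sqrt{-82} - 5 \left(-1 + \left(1 + 6\right)\right)\right)^{2} = \left(i \sqrt{82} - 5 \left(-1 + 7\right)\right)^{2} = \left(i \sqrt{82} - 30\right)^{2} = \left(-30 + i \sqrt{82}\right)^{2}$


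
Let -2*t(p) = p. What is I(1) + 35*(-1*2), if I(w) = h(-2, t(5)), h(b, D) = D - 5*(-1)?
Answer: -135/2 ≈ -67.500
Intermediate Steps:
t(p) = -p/2
h(b, D) = 5 + D (h(b, D) = D + 5 = 5 + D)
I(w) = 5/2 (I(w) = 5 - 1/2*5 = 5 - 5/2 = 5/2)
I(1) + 35*(-1*2) = 5/2 + 35*(-1*2) = 5/2 + 35*(-2) = 5/2 - 70 = -135/2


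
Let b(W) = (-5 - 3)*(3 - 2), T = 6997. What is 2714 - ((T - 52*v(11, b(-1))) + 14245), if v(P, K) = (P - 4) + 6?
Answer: -17852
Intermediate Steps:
b(W) = -8 (b(W) = -8*1 = -8)
v(P, K) = 2 + P (v(P, K) = (-4 + P) + 6 = 2 + P)
2714 - ((T - 52*v(11, b(-1))) + 14245) = 2714 - ((6997 - 52*(2 + 11)) + 14245) = 2714 - ((6997 - 52*13) + 14245) = 2714 - ((6997 - 676) + 14245) = 2714 - (6321 + 14245) = 2714 - 1*20566 = 2714 - 20566 = -17852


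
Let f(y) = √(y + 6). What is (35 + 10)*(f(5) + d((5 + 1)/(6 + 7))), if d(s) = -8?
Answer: -360 + 45*√11 ≈ -210.75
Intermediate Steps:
f(y) = √(6 + y)
(35 + 10)*(f(5) + d((5 + 1)/(6 + 7))) = (35 + 10)*(√(6 + 5) - 8) = 45*(√11 - 8) = 45*(-8 + √11) = -360 + 45*√11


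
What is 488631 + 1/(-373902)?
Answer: 182700108161/373902 ≈ 4.8863e+5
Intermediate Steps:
488631 + 1/(-373902) = 488631 - 1/373902 = 182700108161/373902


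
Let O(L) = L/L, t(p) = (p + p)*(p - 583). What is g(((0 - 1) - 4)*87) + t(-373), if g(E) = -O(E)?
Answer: 713175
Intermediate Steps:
t(p) = 2*p*(-583 + p) (t(p) = (2*p)*(-583 + p) = 2*p*(-583 + p))
O(L) = 1
g(E) = -1 (g(E) = -1*1 = -1)
g(((0 - 1) - 4)*87) + t(-373) = -1 + 2*(-373)*(-583 - 373) = -1 + 2*(-373)*(-956) = -1 + 713176 = 713175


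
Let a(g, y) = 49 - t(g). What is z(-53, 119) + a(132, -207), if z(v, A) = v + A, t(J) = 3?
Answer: 112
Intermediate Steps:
z(v, A) = A + v
a(g, y) = 46 (a(g, y) = 49 - 1*3 = 49 - 3 = 46)
z(-53, 119) + a(132, -207) = (119 - 53) + 46 = 66 + 46 = 112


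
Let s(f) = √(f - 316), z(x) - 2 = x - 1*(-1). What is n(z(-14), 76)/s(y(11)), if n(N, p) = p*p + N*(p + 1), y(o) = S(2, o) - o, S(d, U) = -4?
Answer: -4929*I*√331/331 ≈ -270.92*I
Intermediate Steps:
z(x) = 3 + x (z(x) = 2 + (x - 1*(-1)) = 2 + (x + 1) = 2 + (1 + x) = 3 + x)
y(o) = -4 - o
n(N, p) = p² + N*(1 + p)
s(f) = √(-316 + f)
n(z(-14), 76)/s(y(11)) = ((3 - 14) + 76² + (3 - 14)*76)/(√(-316 + (-4 - 1*11))) = (-11 + 5776 - 11*76)/(√(-316 + (-4 - 11))) = (-11 + 5776 - 836)/(√(-316 - 15)) = 4929/(√(-331)) = 4929/((I*√331)) = 4929*(-I*√331/331) = -4929*I*√331/331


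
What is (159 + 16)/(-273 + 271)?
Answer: -175/2 ≈ -87.500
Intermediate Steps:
(159 + 16)/(-273 + 271) = 175/(-2) = 175*(-1/2) = -175/2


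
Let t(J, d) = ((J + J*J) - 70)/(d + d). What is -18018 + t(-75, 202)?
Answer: -1818448/101 ≈ -18004.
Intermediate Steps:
t(J, d) = (-70 + J + J**2)/(2*d) (t(J, d) = ((J + J**2) - 70)/((2*d)) = (-70 + J + J**2)*(1/(2*d)) = (-70 + J + J**2)/(2*d))
-18018 + t(-75, 202) = -18018 + (1/2)*(-70 - 75 + (-75)**2)/202 = -18018 + (1/2)*(1/202)*(-70 - 75 + 5625) = -18018 + (1/2)*(1/202)*5480 = -18018 + 1370/101 = -1818448/101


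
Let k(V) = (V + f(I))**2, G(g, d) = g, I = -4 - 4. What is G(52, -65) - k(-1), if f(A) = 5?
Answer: 36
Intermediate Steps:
I = -8
k(V) = (5 + V)**2 (k(V) = (V + 5)**2 = (5 + V)**2)
G(52, -65) - k(-1) = 52 - (5 - 1)**2 = 52 - 1*4**2 = 52 - 1*16 = 52 - 16 = 36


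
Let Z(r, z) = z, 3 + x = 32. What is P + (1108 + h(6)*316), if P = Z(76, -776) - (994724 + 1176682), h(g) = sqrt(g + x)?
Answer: -2171074 + 316*sqrt(35) ≈ -2.1692e+6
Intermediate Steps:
x = 29 (x = -3 + 32 = 29)
h(g) = sqrt(29 + g) (h(g) = sqrt(g + 29) = sqrt(29 + g))
P = -2172182 (P = -776 - (994724 + 1176682) = -776 - 1*2171406 = -776 - 2171406 = -2172182)
P + (1108 + h(6)*316) = -2172182 + (1108 + sqrt(29 + 6)*316) = -2172182 + (1108 + sqrt(35)*316) = -2172182 + (1108 + 316*sqrt(35)) = -2171074 + 316*sqrt(35)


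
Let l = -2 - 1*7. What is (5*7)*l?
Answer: -315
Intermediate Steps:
l = -9 (l = -2 - 7 = -9)
(5*7)*l = (5*7)*(-9) = 35*(-9) = -315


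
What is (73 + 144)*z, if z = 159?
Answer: 34503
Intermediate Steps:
(73 + 144)*z = (73 + 144)*159 = 217*159 = 34503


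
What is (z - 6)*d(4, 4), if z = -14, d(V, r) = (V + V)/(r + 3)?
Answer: -160/7 ≈ -22.857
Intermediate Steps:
d(V, r) = 2*V/(3 + r) (d(V, r) = (2*V)/(3 + r) = 2*V/(3 + r))
(z - 6)*d(4, 4) = (-14 - 6)*(2*4/(3 + 4)) = -40*4/7 = -20*8/7 = -160/7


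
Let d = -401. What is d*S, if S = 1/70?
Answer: -401/70 ≈ -5.7286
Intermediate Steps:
S = 1/70 ≈ 0.014286
d*S = -401*1/70 = -401/70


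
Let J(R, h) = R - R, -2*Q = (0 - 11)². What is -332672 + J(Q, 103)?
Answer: -332672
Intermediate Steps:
Q = -121/2 (Q = -(0 - 11)²/2 = -½*(-11)² = -½*121 = -121/2 ≈ -60.500)
J(R, h) = 0
-332672 + J(Q, 103) = -332672 + 0 = -332672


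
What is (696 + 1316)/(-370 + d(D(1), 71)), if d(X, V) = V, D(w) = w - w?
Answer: -2012/299 ≈ -6.7291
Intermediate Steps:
D(w) = 0
(696 + 1316)/(-370 + d(D(1), 71)) = (696 + 1316)/(-370 + 71) = 2012/(-299) = 2012*(-1/299) = -2012/299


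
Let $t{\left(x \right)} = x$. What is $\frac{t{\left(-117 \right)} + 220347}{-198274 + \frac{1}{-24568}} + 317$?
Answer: $\frac{1538758405021}{4871195633} \approx 315.89$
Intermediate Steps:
$\frac{t{\left(-117 \right)} + 220347}{-198274 + \frac{1}{-24568}} + 317 = \frac{-117 + 220347}{-198274 + \frac{1}{-24568}} + 317 = \frac{220230}{-198274 - \frac{1}{24568}} + 317 = \frac{220230}{- \frac{4871195633}{24568}} + 317 = 220230 \left(- \frac{24568}{4871195633}\right) + 317 = - \frac{5410610640}{4871195633} + 317 = \frac{1538758405021}{4871195633}$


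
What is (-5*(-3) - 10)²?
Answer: 25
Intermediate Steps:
(-5*(-3) - 10)² = (15 - 10)² = 5² = 25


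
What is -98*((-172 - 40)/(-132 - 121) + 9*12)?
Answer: -2698528/253 ≈ -10666.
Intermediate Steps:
-98*((-172 - 40)/(-132 - 121) + 9*12) = -98*(-212/(-253) + 108) = -98*(-212*(-1/253) + 108) = -98*(212/253 + 108) = -98*27536/253 = -2698528/253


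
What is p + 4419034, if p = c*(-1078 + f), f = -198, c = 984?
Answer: 3163450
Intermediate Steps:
p = -1255584 (p = 984*(-1078 - 198) = 984*(-1276) = -1255584)
p + 4419034 = -1255584 + 4419034 = 3163450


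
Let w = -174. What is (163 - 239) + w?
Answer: -250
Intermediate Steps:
(163 - 239) + w = (163 - 239) - 174 = -76 - 174 = -250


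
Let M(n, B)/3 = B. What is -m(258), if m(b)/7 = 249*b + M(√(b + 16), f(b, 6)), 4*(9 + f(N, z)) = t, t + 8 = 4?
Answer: -449484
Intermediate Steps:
t = -4 (t = -8 + 4 = -4)
f(N, z) = -10 (f(N, z) = -9 + (¼)*(-4) = -9 - 1 = -10)
M(n, B) = 3*B
m(b) = -210 + 1743*b (m(b) = 7*(249*b + 3*(-10)) = 7*(249*b - 30) = 7*(-30 + 249*b) = -210 + 1743*b)
-m(258) = -(-210 + 1743*258) = -(-210 + 449694) = -1*449484 = -449484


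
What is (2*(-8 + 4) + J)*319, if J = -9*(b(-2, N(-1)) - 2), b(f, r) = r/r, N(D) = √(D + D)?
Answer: 319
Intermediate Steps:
N(D) = √2*√D (N(D) = √(2*D) = √2*√D)
b(f, r) = 1
J = 9 (J = -9*(1 - 2) = -9*(-1) = 9)
(2*(-8 + 4) + J)*319 = (2*(-8 + 4) + 9)*319 = (2*(-4) + 9)*319 = (-8 + 9)*319 = 1*319 = 319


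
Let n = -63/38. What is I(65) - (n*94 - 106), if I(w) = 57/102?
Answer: 169511/646 ≈ 262.40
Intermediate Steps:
I(w) = 19/34 (I(w) = 57*(1/102) = 19/34)
n = -63/38 (n = -63*1/38 = -63/38 ≈ -1.6579)
I(65) - (n*94 - 106) = 19/34 - (-63/38*94 - 106) = 19/34 - (-2961/19 - 106) = 19/34 - 1*(-4975/19) = 19/34 + 4975/19 = 169511/646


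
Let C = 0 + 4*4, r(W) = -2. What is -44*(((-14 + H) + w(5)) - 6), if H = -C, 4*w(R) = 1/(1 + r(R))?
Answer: 1595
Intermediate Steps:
C = 16 (C = 0 + 16 = 16)
w(R) = -1/4 (w(R) = 1/(4*(1 - 2)) = (1/4)/(-1) = (1/4)*(-1) = -1/4)
H = -16 (H = -1*16 = -16)
-44*(((-14 + H) + w(5)) - 6) = -44*(((-14 - 16) - 1/4) - 6) = -44*((-30 - 1/4) - 6) = -44*(-121/4 - 6) = -44*(-145/4) = 1595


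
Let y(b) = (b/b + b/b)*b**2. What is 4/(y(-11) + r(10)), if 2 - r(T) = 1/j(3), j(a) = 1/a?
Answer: 4/241 ≈ 0.016598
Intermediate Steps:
r(T) = -1 (r(T) = 2 - 1/(1/3) = 2 - 1/1/3 = 2 - 1*3 = 2 - 3 = -1)
y(b) = 2*b**2 (y(b) = (1 + 1)*b**2 = 2*b**2)
4/(y(-11) + r(10)) = 4/(2*(-11)**2 - 1) = 4/(2*121 - 1) = 4/(242 - 1) = 4/241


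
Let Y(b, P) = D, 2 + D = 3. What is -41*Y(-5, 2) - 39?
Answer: -80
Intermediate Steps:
D = 1 (D = -2 + 3 = 1)
Y(b, P) = 1
-41*Y(-5, 2) - 39 = -41*1 - 39 = -41 - 39 = -80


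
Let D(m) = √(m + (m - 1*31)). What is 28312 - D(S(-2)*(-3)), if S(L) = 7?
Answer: 28312 - I*√73 ≈ 28312.0 - 8.544*I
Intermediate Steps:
D(m) = √(-31 + 2*m) (D(m) = √(m + (m - 31)) = √(m + (-31 + m)) = √(-31 + 2*m))
28312 - D(S(-2)*(-3)) = 28312 - √(-31 + 2*(7*(-3))) = 28312 - √(-31 + 2*(-21)) = 28312 - √(-31 - 42) = 28312 - √(-73) = 28312 - I*√73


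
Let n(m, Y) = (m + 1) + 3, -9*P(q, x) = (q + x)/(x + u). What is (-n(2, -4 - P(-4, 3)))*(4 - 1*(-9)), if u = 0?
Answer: -78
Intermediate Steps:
P(q, x) = -(q + x)/(9*x) (P(q, x) = -(q + x)/(9*(x + 0)) = -(q + x)/(9*x))
n(m, Y) = 4 + m (n(m, Y) = (1 + m) + 3 = 4 + m)
(-n(2, -4 - P(-4, 3)))*(4 - 1*(-9)) = (-(4 + 2))*(4 - 1*(-9)) = (-1*6)*(4 + 9) = -6*13 = -78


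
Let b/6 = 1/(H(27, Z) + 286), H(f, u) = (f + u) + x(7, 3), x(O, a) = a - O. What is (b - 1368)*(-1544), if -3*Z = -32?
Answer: 2025564336/959 ≈ 2.1122e+6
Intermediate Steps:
Z = 32/3 (Z = -⅓*(-32) = 32/3 ≈ 10.667)
H(f, u) = -4 + f + u (H(f, u) = (f + u) + (3 - 1*7) = (f + u) + (3 - 7) = (f + u) - 4 = -4 + f + u)
b = 18/959 (b = 6/((-4 + 27 + 32/3) + 286) = 6/(101/3 + 286) = 6/(959/3) = 6*(3/959) = 18/959 ≈ 0.018770)
(b - 1368)*(-1544) = (18/959 - 1368)*(-1544) = -1311894/959*(-1544) = 2025564336/959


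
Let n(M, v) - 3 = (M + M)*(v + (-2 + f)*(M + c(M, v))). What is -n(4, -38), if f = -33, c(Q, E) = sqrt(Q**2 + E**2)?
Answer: 1421 + 560*sqrt(365) ≈ 12120.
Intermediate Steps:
c(Q, E) = sqrt(E**2 + Q**2)
n(M, v) = 3 + 2*M*(v - 35*M - 35*sqrt(M**2 + v**2)) (n(M, v) = 3 + (M + M)*(v + (-2 - 33)*(M + sqrt(v**2 + M**2))) = 3 + (2*M)*(v - 35*(M + sqrt(M**2 + v**2))) = 3 + (2*M)*(v + (-35*M - 35*sqrt(M**2 + v**2))) = 3 + (2*M)*(v - 35*M - 35*sqrt(M**2 + v**2)) = 3 + 2*M*(v - 35*M - 35*sqrt(M**2 + v**2)))
-n(4, -38) = -(3 - 70*4**2 - 70*4*sqrt(4**2 + (-38)**2) + 2*4*(-38)) = -(3 - 70*16 - 70*4*sqrt(16 + 1444) - 304) = -(3 - 1120 - 70*4*sqrt(1460) - 304) = -(3 - 1120 - 70*4*2*sqrt(365) - 304) = -(3 - 1120 - 560*sqrt(365) - 304) = -(-1421 - 560*sqrt(365)) = 1421 + 560*sqrt(365)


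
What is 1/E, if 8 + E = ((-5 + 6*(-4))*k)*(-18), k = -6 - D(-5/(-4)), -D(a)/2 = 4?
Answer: 1/1036 ≈ 0.00096525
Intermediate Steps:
D(a) = -8 (D(a) = -2*4 = -8)
k = 2 (k = -6 - 1*(-8) = -6 + 8 = 2)
E = 1036 (E = -8 + ((-5 + 6*(-4))*2)*(-18) = -8 + ((-5 - 24)*2)*(-18) = -8 - 29*2*(-18) = -8 - 58*(-18) = -8 + 1044 = 1036)
1/E = 1/1036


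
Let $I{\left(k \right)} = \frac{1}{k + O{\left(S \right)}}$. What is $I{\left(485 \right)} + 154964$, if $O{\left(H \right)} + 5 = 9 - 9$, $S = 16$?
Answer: $\frac{74382721}{480} \approx 1.5496 \cdot 10^{5}$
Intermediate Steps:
$O{\left(H \right)} = -5$ ($O{\left(H \right)} = -5 + \left(9 - 9\right) = -5 + 0 = -5$)
$I{\left(k \right)} = \frac{1}{-5 + k}$ ($I{\left(k \right)} = \frac{1}{k - 5} = \frac{1}{-5 + k}$)
$I{\left(485 \right)} + 154964 = \frac{1}{-5 + 485} + 154964 = \frac{1}{480} + 154964 = \frac{74382721}{480}$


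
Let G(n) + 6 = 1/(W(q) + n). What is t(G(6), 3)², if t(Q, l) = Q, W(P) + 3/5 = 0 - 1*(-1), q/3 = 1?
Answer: 34969/1024 ≈ 34.149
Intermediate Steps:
q = 3 (q = 3*1 = 3)
W(P) = ⅖ (W(P) = -⅗ + (0 - 1*(-1)) = -⅗ + (0 + 1) = -⅗ + 1 = ⅖)
G(n) = -6 + 1/(⅖ + n)
t(G(6), 3)² = ((-7 - 30*6)/(2 + 5*6))² = ((-7 - 180)/(2 + 30))² = (-187/32)² = 34969/1024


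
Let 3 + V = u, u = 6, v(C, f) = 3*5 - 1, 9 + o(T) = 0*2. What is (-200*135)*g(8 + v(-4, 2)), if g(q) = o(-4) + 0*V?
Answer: 243000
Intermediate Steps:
o(T) = -9 (o(T) = -9 + 0*2 = -9 + 0 = -9)
v(C, f) = 14 (v(C, f) = 15 - 1 = 14)
V = 3 (V = -3 + 6 = 3)
g(q) = -9 (g(q) = -9 + 0*3 = -9 + 0 = -9)
(-200*135)*g(8 + v(-4, 2)) = -200*135*(-9) = -27000*(-9) = 243000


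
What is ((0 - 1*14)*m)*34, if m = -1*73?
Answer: 34748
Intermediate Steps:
m = -73
((0 - 1*14)*m)*34 = ((0 - 1*14)*(-73))*34 = ((0 - 14)*(-73))*34 = -14*(-73)*34 = 1022*34 = 34748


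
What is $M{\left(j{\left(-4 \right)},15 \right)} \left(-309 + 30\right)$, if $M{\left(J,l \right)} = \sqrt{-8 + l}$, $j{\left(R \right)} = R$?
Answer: $- 279 \sqrt{7} \approx -738.17$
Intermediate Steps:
$M{\left(j{\left(-4 \right)},15 \right)} \left(-309 + 30\right) = \sqrt{-8 + 15} \left(-309 + 30\right) = \sqrt{7} \left(-279\right) = - 279 \sqrt{7}$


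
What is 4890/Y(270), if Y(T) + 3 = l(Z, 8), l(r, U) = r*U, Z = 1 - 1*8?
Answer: -4890/59 ≈ -82.881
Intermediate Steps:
Z = -7 (Z = 1 - 8 = -7)
l(r, U) = U*r
Y(T) = -59 (Y(T) = -3 + 8*(-7) = -3 - 56 = -59)
4890/Y(270) = 4890/(-59) = 4890*(-1/59) = -4890/59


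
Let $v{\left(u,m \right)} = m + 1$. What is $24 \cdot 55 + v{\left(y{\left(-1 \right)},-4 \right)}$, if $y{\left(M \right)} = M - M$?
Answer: $1317$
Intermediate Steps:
$y{\left(M \right)} = 0$
$v{\left(u,m \right)} = 1 + m$
$24 \cdot 55 + v{\left(y{\left(-1 \right)},-4 \right)} = 24 \cdot 55 + \left(1 - 4\right) = 1320 - 3 = 1317$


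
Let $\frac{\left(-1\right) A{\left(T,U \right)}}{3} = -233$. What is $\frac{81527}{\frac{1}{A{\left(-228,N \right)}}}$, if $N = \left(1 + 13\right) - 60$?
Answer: $56987373$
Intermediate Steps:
$N = -46$ ($N = 14 - 60 = -46$)
$A{\left(T,U \right)} = 699$ ($A{\left(T,U \right)} = \left(-3\right) \left(-233\right) = 699$)
$\frac{81527}{\frac{1}{A{\left(-228,N \right)}}} = \frac{81527}{\frac{1}{699}} = 81527 \frac{1}{\frac{1}{699}} = 81527 \cdot 699 = 56987373$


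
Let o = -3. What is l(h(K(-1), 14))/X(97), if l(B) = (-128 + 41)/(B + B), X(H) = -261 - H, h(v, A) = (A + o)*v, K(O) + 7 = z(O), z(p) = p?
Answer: -87/63008 ≈ -0.0013808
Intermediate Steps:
K(O) = -7 + O
h(v, A) = v*(-3 + A) (h(v, A) = (A - 3)*v = (-3 + A)*v = v*(-3 + A))
l(B) = -87/(2*B) (l(B) = -87*1/(2*B) = -87/(2*B))
l(h(K(-1), 14))/X(97) = (-87*1/((-7 - 1)*(-3 + 14))/2)/(-261 - 1*97) = (-87/(2*((-8*11))))/(-261 - 97) = -87/2/(-88)/(-358) = -87/2*(-1/88)*(-1/358) = (87/176)*(-1/358) = -87/63008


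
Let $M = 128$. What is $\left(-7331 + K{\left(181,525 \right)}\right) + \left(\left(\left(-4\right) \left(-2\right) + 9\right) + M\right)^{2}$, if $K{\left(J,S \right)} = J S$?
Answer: $108719$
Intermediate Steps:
$\left(-7331 + K{\left(181,525 \right)}\right) + \left(\left(\left(-4\right) \left(-2\right) + 9\right) + M\right)^{2} = \left(-7331 + 181 \cdot 525\right) + \left(\left(\left(-4\right) \left(-2\right) + 9\right) + 128\right)^{2} = \left(-7331 + 95025\right) + \left(\left(8 + 9\right) + 128\right)^{2} = 87694 + \left(17 + 128\right)^{2} = 87694 + 145^{2} = 87694 + 21025 = 108719$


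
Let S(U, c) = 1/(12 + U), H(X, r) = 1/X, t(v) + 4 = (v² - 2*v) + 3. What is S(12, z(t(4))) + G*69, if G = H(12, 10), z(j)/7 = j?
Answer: 139/24 ≈ 5.7917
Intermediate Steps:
t(v) = -1 + v² - 2*v (t(v) = -4 + ((v² - 2*v) + 3) = -4 + (3 + v² - 2*v) = -1 + v² - 2*v)
z(j) = 7*j
G = 1/12 ≈ 0.083333
S(12, z(t(4))) + G*69 = 1/(12 + 12) + (1/12)*69 = 1/24 + 23/4 = 139/24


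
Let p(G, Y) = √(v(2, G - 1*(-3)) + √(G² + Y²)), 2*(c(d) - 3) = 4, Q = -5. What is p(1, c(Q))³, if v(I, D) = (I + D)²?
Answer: (36 + √26)^(3/2) ≈ 263.48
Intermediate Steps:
v(I, D) = (D + I)²
c(d) = 5 (c(d) = 3 + (½)*4 = 3 + 2 = 5)
p(G, Y) = √((5 + G)² + √(G² + Y²)) (p(G, Y) = √(((G - 1*(-3)) + 2)² + √(G² + Y²)) = √(((G + 3) + 2)² + √(G² + Y²)) = √(((3 + G) + 2)² + √(G² + Y²)) = √((5 + G)² + √(G² + Y²)))
p(1, c(Q))³ = (√((5 + 1)² + √(1² + 5²)))³ = (√(6² + √(1 + 25)))³ = (√(36 + √26))³ = (36 + √26)^(3/2)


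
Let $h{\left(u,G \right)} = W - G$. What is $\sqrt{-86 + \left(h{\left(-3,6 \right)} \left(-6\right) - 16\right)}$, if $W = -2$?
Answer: $3 i \sqrt{6} \approx 7.3485 i$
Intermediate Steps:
$h{\left(u,G \right)} = -2 - G$
$\sqrt{-86 + \left(h{\left(-3,6 \right)} \left(-6\right) - 16\right)} = \sqrt{-86 - \left(16 - \left(-2 - 6\right) \left(-6\right)\right)} = \sqrt{-86 - -32} = \sqrt{-86 + \left(48 - 16\right)} = \sqrt{-86 + 32} = \sqrt{-54} = 3 i \sqrt{6}$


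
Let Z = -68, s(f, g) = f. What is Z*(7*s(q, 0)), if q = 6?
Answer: -2856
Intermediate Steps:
Z*(7*s(q, 0)) = -476*6 = -68*42 = -2856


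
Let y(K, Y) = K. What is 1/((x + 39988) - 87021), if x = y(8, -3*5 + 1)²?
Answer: -1/46969 ≈ -2.1291e-5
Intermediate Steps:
x = 64 (x = 8² = 64)
1/((x + 39988) - 87021) = 1/((64 + 39988) - 87021) = 1/(40052 - 87021) = 1/(-46969) = -1/46969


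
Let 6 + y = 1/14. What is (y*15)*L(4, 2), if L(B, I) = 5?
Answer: -6225/14 ≈ -444.64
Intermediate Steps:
y = -83/14 (y = -6 + 1/14 = -83/14 ≈ -5.9286)
(y*15)*L(4, 2) = -83/14*15*5 = -1245/14*5 = -6225/14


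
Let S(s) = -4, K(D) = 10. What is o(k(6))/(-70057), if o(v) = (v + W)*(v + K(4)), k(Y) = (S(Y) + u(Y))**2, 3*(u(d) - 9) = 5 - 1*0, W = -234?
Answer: 835940/5674617 ≈ 0.14731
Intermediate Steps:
u(d) = 32/3 (u(d) = 9 + (5 - 1*0)/3 = 9 + (5 + 0)/3 = 9 + (1/3)*5 = 9 + 5/3 = 32/3)
k(Y) = 400/9 (k(Y) = (-4 + 32/3)**2 = (20/3)**2 = 400/9)
o(v) = (-234 + v)*(10 + v) (o(v) = (v - 234)*(v + 10) = (-234 + v)*(10 + v))
o(k(6))/(-70057) = (-2340 + (400/9)**2 - 224*400/9)/(-70057) = (-2340 + 160000/81 - 89600/9)*(-1/70057) = -835940/81*(-1/70057) = 835940/5674617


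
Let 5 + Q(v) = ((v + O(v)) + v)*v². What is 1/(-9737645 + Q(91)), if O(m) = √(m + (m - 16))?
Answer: -316558/2604995326713 - 49*√166/400768511802 ≈ -1.2309e-7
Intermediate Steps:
O(m) = √(-16 + 2*m) (O(m) = √(m + (-16 + m)) = √(-16 + 2*m))
Q(v) = -5 + v²*(√(-16 + 2*v) + 2*v) (Q(v) = -5 + ((v + √(-16 + 2*v)) + v)*v² = -5 + (√(-16 + 2*v) + 2*v)*v² = -5 + v²*(√(-16 + 2*v) + 2*v))
1/(-9737645 + Q(91)) = 1/(-9737645 + (-5 + 2*91³ + 91²*√(-16 + 2*91))) = 1/(-9737645 + (-5 + 2*753571 + 8281*√(-16 + 182))) = 1/(-9737645 + (-5 + 1507142 + 8281*√166)) = 1/(-9737645 + (1507137 + 8281*√166)) = 1/(-8230508 + 8281*√166)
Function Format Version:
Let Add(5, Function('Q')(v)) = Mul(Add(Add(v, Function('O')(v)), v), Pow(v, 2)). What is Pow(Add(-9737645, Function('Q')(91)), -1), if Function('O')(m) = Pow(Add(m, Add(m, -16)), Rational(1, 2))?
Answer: Add(Rational(-316558, 2604995326713), Mul(Rational(-49, 400768511802), Pow(166, Rational(1, 2)))) ≈ -1.2309e-7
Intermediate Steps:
Function('O')(m) = Pow(Add(-16, Mul(2, m)), Rational(1, 2)) (Function('O')(m) = Pow(Add(m, Add(-16, m)), Rational(1, 2)) = Pow(Add(-16, Mul(2, m)), Rational(1, 2)))
Function('Q')(v) = Add(-5, Mul(Pow(v, 2), Add(Pow(Add(-16, Mul(2, v)), Rational(1, 2)), Mul(2, v)))) (Function('Q')(v) = Add(-5, Mul(Add(Add(v, Pow(Add(-16, Mul(2, v)), Rational(1, 2))), v), Pow(v, 2))) = Add(-5, Mul(Add(Pow(Add(-16, Mul(2, v)), Rational(1, 2)), Mul(2, v)), Pow(v, 2))) = Add(-5, Mul(Pow(v, 2), Add(Pow(Add(-16, Mul(2, v)), Rational(1, 2)), Mul(2, v)))))
Pow(Add(-9737645, Function('Q')(91)), -1) = Pow(Add(-9737645, Add(-5, Mul(2, Pow(91, 3)), Mul(Pow(91, 2), Pow(Add(-16, Mul(2, 91)), Rational(1, 2))))), -1) = Pow(Add(-9737645, Add(-5, Mul(2, 753571), Mul(8281, Pow(Add(-16, 182), Rational(1, 2))))), -1) = Pow(Add(-9737645, Add(-5, 1507142, Mul(8281, Pow(166, Rational(1, 2))))), -1) = Pow(Add(-9737645, Add(1507137, Mul(8281, Pow(166, Rational(1, 2))))), -1) = Pow(Add(-8230508, Mul(8281, Pow(166, Rational(1, 2)))), -1)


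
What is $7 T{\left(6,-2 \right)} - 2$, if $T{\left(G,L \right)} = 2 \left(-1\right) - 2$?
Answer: $-30$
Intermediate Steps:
$T{\left(G,L \right)} = -4$ ($T{\left(G,L \right)} = -2 - 2 = -4$)
$7 T{\left(6,-2 \right)} - 2 = 7 \left(-4\right) - 2 = -28 - 2 = -30$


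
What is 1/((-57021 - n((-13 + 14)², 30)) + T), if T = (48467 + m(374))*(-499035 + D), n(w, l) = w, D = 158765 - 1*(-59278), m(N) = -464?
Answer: -1/13488515998 ≈ -7.4137e-11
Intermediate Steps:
D = 218043 (D = 158765 + 59278 = 218043)
T = -13488458976 (T = (48467 - 464)*(-499035 + 218043) = 48003*(-280992) = -13488458976)
1/((-57021 - n((-13 + 14)², 30)) + T) = 1/((-57021 - (-13 + 14)²) - 13488458976) = 1/((-57021 - 1*1²) - 13488458976) = 1/((-57021 - 1*1) - 13488458976) = 1/((-57021 - 1) - 13488458976) = 1/(-57022 - 13488458976) = 1/(-13488515998) = -1/13488515998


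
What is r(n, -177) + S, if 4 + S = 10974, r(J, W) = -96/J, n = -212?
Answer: 581434/53 ≈ 10970.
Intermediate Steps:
S = 10970 (S = -4 + 10974 = 10970)
r(n, -177) + S = -96/(-212) + 10970 = -96*(-1/212) + 10970 = 24/53 + 10970 = 581434/53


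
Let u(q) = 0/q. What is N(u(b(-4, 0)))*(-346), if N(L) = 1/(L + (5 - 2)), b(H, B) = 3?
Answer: -346/3 ≈ -115.33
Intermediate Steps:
u(q) = 0
N(L) = 1/(3 + L) (N(L) = 1/(L + 3) = 1/(3 + L))
N(u(b(-4, 0)))*(-346) = -346/(3 + 0) = -346/3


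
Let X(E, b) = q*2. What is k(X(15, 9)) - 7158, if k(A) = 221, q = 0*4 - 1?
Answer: -6937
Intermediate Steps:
q = -1 (q = 0 - 1 = -1)
X(E, b) = -2 (X(E, b) = -1*2 = -2)
k(X(15, 9)) - 7158 = 221 - 7158 = -6937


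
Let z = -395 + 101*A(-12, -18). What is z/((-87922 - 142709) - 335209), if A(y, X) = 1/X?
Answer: 7211/10185120 ≈ 0.00070799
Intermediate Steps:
z = -7211/18 (z = -395 + 101/(-18) = -395 + 101*(-1/18) = -395 - 101/18 = -7211/18 ≈ -400.61)
z/((-87922 - 142709) - 335209) = -7211/(18*((-87922 - 142709) - 335209)) = -7211/(18*(-230631 - 335209)) = -7211/18/(-565840) = -7211/18*(-1/565840) = 7211/10185120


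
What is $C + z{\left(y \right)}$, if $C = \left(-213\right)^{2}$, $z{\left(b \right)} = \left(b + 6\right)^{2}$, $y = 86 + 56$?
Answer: $67273$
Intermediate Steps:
$y = 142$
$z{\left(b \right)} = \left(6 + b\right)^{2}$
$C = 45369$
$C + z{\left(y \right)} = 45369 + \left(6 + 142\right)^{2} = 45369 + 148^{2} = 45369 + 21904 = 67273$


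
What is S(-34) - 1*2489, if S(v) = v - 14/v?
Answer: -42884/17 ≈ -2522.6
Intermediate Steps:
S(-34) - 1*2489 = (-34 - 14/(-34)) - 1*2489 = (-34 - 14*(-1/34)) - 2489 = (-34 + 7/17) - 2489 = -571/17 - 2489 = -42884/17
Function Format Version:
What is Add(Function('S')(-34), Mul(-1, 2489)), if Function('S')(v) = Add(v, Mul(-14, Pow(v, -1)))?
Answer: Rational(-42884, 17) ≈ -2522.6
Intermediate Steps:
Add(Function('S')(-34), Mul(-1, 2489)) = Add(Add(-34, Mul(-14, Pow(-34, -1))), Mul(-1, 2489)) = Add(Add(-34, Mul(-14, Rational(-1, 34))), -2489) = Add(Add(-34, Rational(7, 17)), -2489) = Add(Rational(-571, 17), -2489) = Rational(-42884, 17)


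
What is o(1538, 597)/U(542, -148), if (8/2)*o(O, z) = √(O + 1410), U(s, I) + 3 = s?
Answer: √737/1078 ≈ 0.025183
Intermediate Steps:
U(s, I) = -3 + s
o(O, z) = √(1410 + O)/4 (o(O, z) = √(O + 1410)/4 = √(1410 + O)/4)
o(1538, 597)/U(542, -148) = (√(1410 + 1538)/4)/(-3 + 542) = (√2948/4)/539 = ((2*√737)/4)*(1/539) = (√737/2)*(1/539) = √737/1078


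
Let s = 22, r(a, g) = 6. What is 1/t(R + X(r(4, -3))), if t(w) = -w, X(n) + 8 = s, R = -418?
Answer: 1/404 ≈ 0.0024752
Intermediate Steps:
X(n) = 14 (X(n) = -8 + 22 = 14)
1/t(R + X(r(4, -3))) = 1/(-(-418 + 14)) = 1/(-1*(-404)) = 1/404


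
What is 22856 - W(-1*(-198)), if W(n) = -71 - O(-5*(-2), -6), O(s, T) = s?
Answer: 22937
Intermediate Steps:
W(n) = -81 (W(n) = -71 - (-5)*(-2) = -71 - 1*10 = -71 - 10 = -81)
22856 - W(-1*(-198)) = 22856 - 1*(-81) = 22856 + 81 = 22937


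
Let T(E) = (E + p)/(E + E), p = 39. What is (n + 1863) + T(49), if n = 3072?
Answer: 241859/49 ≈ 4935.9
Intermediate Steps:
T(E) = (39 + E)/(2*E) (T(E) = (E + 39)/(E + E) = (39 + E)/((2*E)) = (39 + E)*(1/(2*E)) = (39 + E)/(2*E))
(n + 1863) + T(49) = (3072 + 1863) + (1/2)*(39 + 49)/49 = 4935 + (1/2)*(1/49)*88 = 4935 + 44/49 = 241859/49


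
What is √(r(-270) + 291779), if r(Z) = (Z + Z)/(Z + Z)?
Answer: 6*√8105 ≈ 540.17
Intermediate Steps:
r(Z) = 1 (r(Z) = (2*Z)/((2*Z)) = (2*Z)*(1/(2*Z)) = 1)
√(r(-270) + 291779) = √(1 + 291779) = √291780 = 6*√8105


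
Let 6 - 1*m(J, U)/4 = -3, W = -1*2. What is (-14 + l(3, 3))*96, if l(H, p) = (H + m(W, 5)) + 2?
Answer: 2592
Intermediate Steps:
W = -2
m(J, U) = 36 (m(J, U) = 24 - 4*(-3) = 24 + 12 = 36)
l(H, p) = 38 + H (l(H, p) = (H + 36) + 2 = (36 + H) + 2 = 38 + H)
(-14 + l(3, 3))*96 = (-14 + (38 + 3))*96 = (-14 + 41)*96 = 27*96 = 2592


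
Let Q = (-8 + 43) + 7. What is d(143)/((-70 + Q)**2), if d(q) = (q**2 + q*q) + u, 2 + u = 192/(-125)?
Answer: 319488/6125 ≈ 52.161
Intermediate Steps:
u = -442/125 (u = -2 + 192/(-125) = -2 + 192*(-1/125) = -2 - 192/125 = -442/125 ≈ -3.5360)
Q = 42 (Q = 35 + 7 = 42)
d(q) = -442/125 + 2*q**2 (d(q) = (q**2 + q*q) - 442/125 = (q**2 + q**2) - 442/125 = 2*q**2 - 442/125 = -442/125 + 2*q**2)
d(143)/((-70 + Q)**2) = (-442/125 + 2*143**2)/((-70 + 42)**2) = (-442/125 + 2*20449)/((-28)**2) = (-442/125 + 40898)/784 = (5111808/125)*(1/784) = 319488/6125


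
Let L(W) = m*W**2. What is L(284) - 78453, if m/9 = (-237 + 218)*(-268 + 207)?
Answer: 841244283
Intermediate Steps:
m = 10431 (m = 9*((-237 + 218)*(-268 + 207)) = 9*(-19*(-61)) = 9*1159 = 10431)
L(W) = 10431*W**2
L(284) - 78453 = 10431*284**2 - 78453 = 10431*80656 - 78453 = 841322736 - 78453 = 841244283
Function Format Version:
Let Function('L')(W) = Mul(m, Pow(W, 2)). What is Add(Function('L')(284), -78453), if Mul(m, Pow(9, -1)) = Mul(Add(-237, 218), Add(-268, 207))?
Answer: 841244283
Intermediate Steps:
m = 10431 (m = Mul(9, Mul(Add(-237, 218), Add(-268, 207))) = Mul(9, Mul(-19, -61)) = Mul(9, 1159) = 10431)
Function('L')(W) = Mul(10431, Pow(W, 2))
Add(Function('L')(284), -78453) = Add(Mul(10431, Pow(284, 2)), -78453) = Add(Mul(10431, 80656), -78453) = Add(841322736, -78453) = 841244283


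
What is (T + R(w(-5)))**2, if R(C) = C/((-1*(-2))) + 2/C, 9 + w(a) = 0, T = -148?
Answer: 7557001/324 ≈ 23324.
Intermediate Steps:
w(a) = -9 (w(a) = -9 + 0 = -9)
R(C) = C/2 + 2/C
(T + R(w(-5)))**2 = (-148 + ((1/2)*(-9) + 2/(-9)))**2 = (-148 + (-9/2 + 2*(-1/9)))**2 = (-148 + (-9/2 - 2/9))**2 = (-148 - 85/18)**2 = (-2749/18)**2 = 7557001/324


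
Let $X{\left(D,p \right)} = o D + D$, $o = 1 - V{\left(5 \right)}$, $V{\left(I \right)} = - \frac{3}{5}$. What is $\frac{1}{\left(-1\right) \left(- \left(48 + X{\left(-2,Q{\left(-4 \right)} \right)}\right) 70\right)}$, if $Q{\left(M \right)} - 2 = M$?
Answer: $\frac{1}{2996} \approx 0.00033378$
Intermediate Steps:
$V{\left(I \right)} = - \frac{3}{5}$ ($V{\left(I \right)} = \left(-3\right) \frac{1}{5} = - \frac{3}{5}$)
$Q{\left(M \right)} = 2 + M$
$o = \frac{8}{5}$ ($o = 1 - - \frac{3}{5} = 1 + \frac{3}{5} = \frac{8}{5} \approx 1.6$)
$X{\left(D,p \right)} = \frac{13 D}{5}$ ($X{\left(D,p \right)} = \frac{8 D}{5} + D = \frac{13 D}{5}$)
$\frac{1}{\left(-1\right) \left(- \left(48 + X{\left(-2,Q{\left(-4 \right)} \right)}\right) 70\right)} = \frac{1}{\left(-1\right) \left(- \left(48 + \frac{13}{5} \left(-2\right)\right) 70\right)} = \frac{1}{\left(-1\right) \left(- \left(48 - \frac{26}{5}\right) 70\right)} = \frac{1}{\left(-1\right) \left(- \frac{214 \cdot 70}{5}\right)} = \frac{1}{\left(-1\right) \left(\left(-1\right) 2996\right)} = \frac{1}{\left(-1\right) \left(-2996\right)} = \frac{1}{2996}$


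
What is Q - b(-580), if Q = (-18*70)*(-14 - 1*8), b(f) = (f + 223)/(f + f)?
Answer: 32154843/1160 ≈ 27720.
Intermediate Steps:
b(f) = (223 + f)/(2*f) (b(f) = (223 + f)/((2*f)) = (223 + f)*(1/(2*f)) = (223 + f)/(2*f))
Q = 27720 (Q = -1260*(-14 - 8) = -1260*(-22) = 27720)
Q - b(-580) = 27720 - (223 - 580)/(2*(-580)) = 27720 - (-1)*(-357)/(2*580) = 27720 - 1*357/1160 = 27720 - 357/1160 = 32154843/1160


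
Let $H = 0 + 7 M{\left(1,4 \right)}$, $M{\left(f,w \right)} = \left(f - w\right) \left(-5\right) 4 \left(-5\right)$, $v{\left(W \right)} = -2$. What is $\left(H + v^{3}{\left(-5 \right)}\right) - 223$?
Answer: $-2331$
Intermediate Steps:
$M{\left(f,w \right)} = - 100 w + 100 f$ ($M{\left(f,w \right)} = \left(- 5 f + 5 w\right) \left(-20\right) = - 100 w + 100 f$)
$H = -2100$ ($H = 0 + 7 \left(\left(-100\right) 4 + 100 \cdot 1\right) = 0 + 7 \left(-400 + 100\right) = 0 + 7 \left(-300\right) = 0 - 2100 = -2100$)
$\left(H + v^{3}{\left(-5 \right)}\right) - 223 = \left(-2100 + \left(-2\right)^{3}\right) - 223 = \left(-2100 - 8\right) - 223 = -2108 - 223 = -2331$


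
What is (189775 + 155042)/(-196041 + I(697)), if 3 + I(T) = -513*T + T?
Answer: -344817/552908 ≈ -0.62364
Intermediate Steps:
I(T) = -3 - 512*T (I(T) = -3 + (-513*T + T) = -3 - 512*T)
(189775 + 155042)/(-196041 + I(697)) = (189775 + 155042)/(-196041 + (-3 - 512*697)) = 344817/(-196041 + (-3 - 356864)) = 344817/(-196041 - 356867) = 344817/(-552908) = 344817*(-1/552908) = -344817/552908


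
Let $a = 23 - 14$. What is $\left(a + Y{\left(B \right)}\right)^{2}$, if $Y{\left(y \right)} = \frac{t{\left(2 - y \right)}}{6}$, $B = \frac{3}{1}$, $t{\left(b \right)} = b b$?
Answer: $\frac{3025}{36} \approx 84.028$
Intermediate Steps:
$t{\left(b \right)} = b^{2}$
$B = 3$ ($B = 3 \cdot 1 = 3$)
$Y{\left(y \right)} = \frac{\left(2 - y\right)^{2}}{6}$
$a = 9$ ($a = 23 - 14 = 9$)
$\left(a + Y{\left(B \right)}\right)^{2} = \left(9 + \frac{\left(-2 + 3\right)^{2}}{6}\right)^{2} = \left(9 + \frac{1^{2}}{6}\right)^{2} = \left(9 + \frac{1}{6} \cdot 1\right)^{2} = \left(9 + \frac{1}{6}\right)^{2} = \left(\frac{55}{6}\right)^{2} = \frac{3025}{36}$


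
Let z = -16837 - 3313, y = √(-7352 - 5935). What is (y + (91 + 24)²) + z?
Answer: -6925 + I*√13287 ≈ -6925.0 + 115.27*I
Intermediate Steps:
y = I*√13287 (y = √(-13287) = I*√13287 ≈ 115.27*I)
z = -20150
(y + (91 + 24)²) + z = (I*√13287 + (91 + 24)²) - 20150 = (I*√13287 + 115²) - 20150 = (I*√13287 + 13225) - 20150 = (13225 + I*√13287) - 20150 = -6925 + I*√13287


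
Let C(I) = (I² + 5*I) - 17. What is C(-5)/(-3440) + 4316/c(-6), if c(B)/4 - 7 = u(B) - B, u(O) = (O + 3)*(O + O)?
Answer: 3712593/168560 ≈ 22.025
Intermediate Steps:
u(O) = 2*O*(3 + O) (u(O) = (3 + O)*(2*O) = 2*O*(3 + O))
C(I) = -17 + I² + 5*I
c(B) = 28 - 4*B + 8*B*(3 + B) (c(B) = 28 + 4*(2*B*(3 + B) - B) = 28 + 4*(-B + 2*B*(3 + B)) = 28 + (-4*B + 8*B*(3 + B)) = 28 - 4*B + 8*B*(3 + B))
C(-5)/(-3440) + 4316/c(-6) = (-17 + (-5)² + 5*(-5))/(-3440) + 4316/(28 + 8*(-6)² + 20*(-6)) = (-17 + 25 - 25)*(-1/3440) + 4316/(28 + 8*36 - 120) = -17*(-1/3440) + 4316/(28 + 288 - 120) = 17/3440 + 4316/196 = 17/3440 + 4316*(1/196) = 17/3440 + 1079/49 = 3712593/168560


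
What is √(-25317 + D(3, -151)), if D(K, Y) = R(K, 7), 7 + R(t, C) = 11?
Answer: I*√25313 ≈ 159.1*I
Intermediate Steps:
R(t, C) = 4 (R(t, C) = -7 + 11 = 4)
D(K, Y) = 4
√(-25317 + D(3, -151)) = √(-25317 + 4) = √(-25313) = I*√25313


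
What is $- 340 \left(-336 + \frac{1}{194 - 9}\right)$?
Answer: $\frac{4226812}{37} \approx 1.1424 \cdot 10^{5}$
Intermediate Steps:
$- 340 \left(-336 + \frac{1}{194 - 9}\right) = - 340 \left(-336 + \frac{1}{185}\right) = \left(-340\right) \left(- \frac{62159}{185}\right) = \frac{4226812}{37}$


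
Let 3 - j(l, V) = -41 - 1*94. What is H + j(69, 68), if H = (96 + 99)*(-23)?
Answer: -4347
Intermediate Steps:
j(l, V) = 138 (j(l, V) = 3 - (-41 - 1*94) = 3 - (-41 - 94) = 3 - 1*(-135) = 3 + 135 = 138)
H = -4485 (H = 195*(-23) = -4485)
H + j(69, 68) = -4485 + 138 = -4347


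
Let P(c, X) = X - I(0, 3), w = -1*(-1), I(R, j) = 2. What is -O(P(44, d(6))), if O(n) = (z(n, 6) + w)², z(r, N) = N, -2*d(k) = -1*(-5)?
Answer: -49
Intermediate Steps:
d(k) = -5/2 (d(k) = -(-1)*(-5)/2 = -½*5 = -5/2)
w = 1
P(c, X) = -2 + X (P(c, X) = X - 1*2 = X - 2 = -2 + X)
O(n) = 49 (O(n) = (6 + 1)² = 7² = 49)
-O(P(44, d(6))) = -1*49 = -49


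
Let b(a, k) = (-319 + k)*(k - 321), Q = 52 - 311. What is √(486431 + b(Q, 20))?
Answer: √576430 ≈ 759.23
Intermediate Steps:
Q = -259
b(a, k) = (-321 + k)*(-319 + k) (b(a, k) = (-319 + k)*(-321 + k) = (-321 + k)*(-319 + k))
√(486431 + b(Q, 20)) = √(486431 + (102399 + 20² - 640*20)) = √(486431 + (102399 + 400 - 12800)) = √(486431 + 89999) = √576430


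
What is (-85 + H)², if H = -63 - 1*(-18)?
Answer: 16900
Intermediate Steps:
H = -45 (H = -63 + 18 = -45)
(-85 + H)² = (-85 - 45)² = (-130)² = 16900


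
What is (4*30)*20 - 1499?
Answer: 901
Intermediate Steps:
(4*30)*20 - 1499 = 120*20 - 1499 = 2400 - 1499 = 901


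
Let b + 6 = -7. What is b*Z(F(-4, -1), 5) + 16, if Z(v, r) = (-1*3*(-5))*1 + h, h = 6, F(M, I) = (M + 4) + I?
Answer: -257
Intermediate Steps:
F(M, I) = 4 + I + M (F(M, I) = (4 + M) + I = 4 + I + M)
b = -13 (b = -6 - 7 = -13)
Z(v, r) = 21 (Z(v, r) = (-1*3*(-5))*1 + 6 = -3*(-5)*1 + 6 = 15*1 + 6 = 15 + 6 = 21)
b*Z(F(-4, -1), 5) + 16 = -13*21 + 16 = -273 + 16 = -257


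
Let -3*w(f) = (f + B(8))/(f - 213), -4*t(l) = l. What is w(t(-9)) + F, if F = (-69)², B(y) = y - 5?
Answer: 4013530/843 ≈ 4761.0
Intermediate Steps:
t(l) = -l/4
B(y) = -5 + y
w(f) = -(3 + f)/(3*(-213 + f)) (w(f) = -(f + (-5 + 8))/(3*(f - 213)) = -(f + 3)/(3*(-213 + f)) = -(3 + f)/(3*(-213 + f)))
F = 4761
w(t(-9)) + F = (-3 - (-1)*(-9)/4)/(3*(-213 - ¼*(-9))) + 4761 = (-3 - 1*9/4)/(3*(-213 + 9/4)) + 4761 = (-3 - 9/4)/(3*(-843/4)) + 4761 = (⅓)*(-4/843)*(-21/4) + 4761 = 7/843 + 4761 = 4013530/843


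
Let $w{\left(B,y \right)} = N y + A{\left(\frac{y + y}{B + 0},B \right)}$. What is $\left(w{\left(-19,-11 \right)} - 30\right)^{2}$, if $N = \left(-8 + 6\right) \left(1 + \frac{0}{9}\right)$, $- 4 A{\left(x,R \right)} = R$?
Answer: $\frac{169}{16} \approx 10.563$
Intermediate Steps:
$A{\left(x,R \right)} = - \frac{R}{4}$
$N = -2$ ($N = - 2 \left(1 + 0 \cdot \frac{1}{9}\right) = - 2 \left(1 + 0\right) = \left(-2\right) 1 = -2$)
$w{\left(B,y \right)} = - 2 y - \frac{B}{4}$
$\left(w{\left(-19,-11 \right)} - 30\right)^{2} = \left(\left(\left(-2\right) \left(-11\right) - - \frac{19}{4}\right) - 30\right)^{2} = \left(\left(22 + \frac{19}{4}\right) - 30\right)^{2} = \left(\frac{107}{4} - 30\right)^{2} = \left(- \frac{13}{4}\right)^{2} = \frac{169}{16}$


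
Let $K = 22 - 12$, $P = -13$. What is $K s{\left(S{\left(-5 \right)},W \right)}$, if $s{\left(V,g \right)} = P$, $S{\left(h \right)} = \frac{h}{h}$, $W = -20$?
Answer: $-130$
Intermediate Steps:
$S{\left(h \right)} = 1$
$s{\left(V,g \right)} = -13$
$K = 10$ ($K = 22 - 12 = 10$)
$K s{\left(S{\left(-5 \right)},W \right)} = 10 \left(-13\right) = -130$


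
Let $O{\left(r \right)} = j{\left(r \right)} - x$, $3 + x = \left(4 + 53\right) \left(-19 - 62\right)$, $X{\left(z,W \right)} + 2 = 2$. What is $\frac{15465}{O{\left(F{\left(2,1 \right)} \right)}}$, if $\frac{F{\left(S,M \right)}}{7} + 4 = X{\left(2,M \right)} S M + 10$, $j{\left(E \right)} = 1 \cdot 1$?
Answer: $\frac{15465}{4621} \approx 3.3467$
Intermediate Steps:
$X{\left(z,W \right)} = 0$ ($X{\left(z,W \right)} = -2 + 2 = 0$)
$j{\left(E \right)} = 1$
$F{\left(S,M \right)} = 42$ ($F{\left(S,M \right)} = -28 + 7 \left(0 S M + 10\right) = -28 + 7 \left(0 M + 10\right) = -28 + 7 \left(0 + 10\right) = -28 + 7 \cdot 10 = -28 + 70 = 42$)
$x = -4620$ ($x = -3 + \left(4 + 53\right) \left(-19 - 62\right) = -3 + 57 \left(-81\right) = -3 - 4617 = -4620$)
$O{\left(r \right)} = 4621$ ($O{\left(r \right)} = 1 - -4620 = 1 + 4620 = 4621$)
$\frac{15465}{O{\left(F{\left(2,1 \right)} \right)}} = \frac{15465}{4621}$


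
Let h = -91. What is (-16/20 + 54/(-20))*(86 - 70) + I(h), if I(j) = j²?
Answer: 8225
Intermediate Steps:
(-16/20 + 54/(-20))*(86 - 70) + I(h) = (-16/20 + 54/(-20))*(86 - 70) + (-91)² = (-16*1/20 + 54*(-1/20))*16 + 8281 = (-⅘ - 27/10)*16 + 8281 = -7/2*16 + 8281 = -56 + 8281 = 8225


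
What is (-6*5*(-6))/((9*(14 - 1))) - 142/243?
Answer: 3014/3159 ≈ 0.95410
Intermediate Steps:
(-6*5*(-6))/((9*(14 - 1))) - 142/243 = (-30*(-6))/((9*13)) - 142*1/243 = 180/117 - 142/243 = 180*(1/117) - 142/243 = 20/13 - 142/243 = 3014/3159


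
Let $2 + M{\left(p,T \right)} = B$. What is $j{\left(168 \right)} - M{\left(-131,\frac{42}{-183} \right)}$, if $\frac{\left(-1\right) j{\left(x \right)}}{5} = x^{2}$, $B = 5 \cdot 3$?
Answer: $-141133$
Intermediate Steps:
$B = 15$
$j{\left(x \right)} = - 5 x^{2}$
$M{\left(p,T \right)} = 13$ ($M{\left(p,T \right)} = -2 + 15 = 13$)
$j{\left(168 \right)} - M{\left(-131,\frac{42}{-183} \right)} = - 5 \cdot 168^{2} - 13 = \left(-5\right) 28224 - 13 = -141120 - 13 = -141133$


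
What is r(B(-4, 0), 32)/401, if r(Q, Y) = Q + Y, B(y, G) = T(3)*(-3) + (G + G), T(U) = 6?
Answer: 14/401 ≈ 0.034913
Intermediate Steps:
B(y, G) = -18 + 2*G (B(y, G) = 6*(-3) + (G + G) = -18 + 2*G)
r(B(-4, 0), 32)/401 = ((-18 + 2*0) + 32)/401 = ((-18 + 0) + 32)*(1/401) = (-18 + 32)*(1/401) = 14*(1/401) = 14/401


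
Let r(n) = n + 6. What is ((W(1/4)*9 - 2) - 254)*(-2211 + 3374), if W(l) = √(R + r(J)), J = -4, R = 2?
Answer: -276794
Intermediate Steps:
r(n) = 6 + n
W(l) = 2 (W(l) = √(2 + (6 - 4)) = √(2 + 2) = √4 = 2)
((W(1/4)*9 - 2) - 254)*(-2211 + 3374) = ((2*9 - 2) - 254)*(-2211 + 3374) = ((18 - 2) - 254)*1163 = (16 - 254)*1163 = -238*1163 = -276794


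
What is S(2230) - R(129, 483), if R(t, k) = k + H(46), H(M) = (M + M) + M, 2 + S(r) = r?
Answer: 1607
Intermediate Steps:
S(r) = -2 + r
H(M) = 3*M (H(M) = 2*M + M = 3*M)
R(t, k) = 138 + k (R(t, k) = k + 3*46 = k + 138 = 138 + k)
S(2230) - R(129, 483) = (-2 + 2230) - (138 + 483) = 2228 - 1*621 = 2228 - 621 = 1607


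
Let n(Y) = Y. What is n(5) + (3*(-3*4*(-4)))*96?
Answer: 13829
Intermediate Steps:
n(5) + (3*(-3*4*(-4)))*96 = 5 + (3*(-3*4*(-4)))*96 = 5 + (3*(-12*(-4)))*96 = 5 + (3*48)*96 = 5 + 144*96 = 5 + 13824 = 13829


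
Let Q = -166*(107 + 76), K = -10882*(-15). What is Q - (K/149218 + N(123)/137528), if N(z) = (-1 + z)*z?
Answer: -155857866463515/5130413276 ≈ -30379.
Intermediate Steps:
N(z) = z*(-1 + z)
K = 163230
Q = -30378 (Q = -166*183 = -30378)
Q - (K/149218 + N(123)/137528) = -30378 - (163230/149218 + (123*(-1 + 123))/137528) = -30378 - (163230*(1/149218) + (123*122)*(1/137528)) = -30378 - (81615/74609 + 15006*(1/137528)) = -30378 - (81615/74609 + 7503/68764) = -30378 - 1*6171965187/5130413276 = -30378 - 6171965187/5130413276 = -155857866463515/5130413276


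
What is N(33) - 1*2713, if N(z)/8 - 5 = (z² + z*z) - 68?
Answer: 14207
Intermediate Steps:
N(z) = -504 + 16*z² (N(z) = 40 + 8*((z² + z*z) - 68) = 40 + 8*((z² + z²) - 68) = 40 + 8*(2*z² - 68) = 40 + 8*(-68 + 2*z²) = 40 + (-544 + 16*z²) = -504 + 16*z²)
N(33) - 1*2713 = (-504 + 16*33²) - 1*2713 = (-504 + 16*1089) - 2713 = (-504 + 17424) - 2713 = 16920 - 2713 = 14207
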